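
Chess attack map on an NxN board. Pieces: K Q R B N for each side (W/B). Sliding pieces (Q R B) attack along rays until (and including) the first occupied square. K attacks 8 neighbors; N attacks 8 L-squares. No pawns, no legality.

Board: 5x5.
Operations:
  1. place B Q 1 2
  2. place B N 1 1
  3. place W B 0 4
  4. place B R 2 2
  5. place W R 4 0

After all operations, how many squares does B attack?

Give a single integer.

Answer: 16

Derivation:
Op 1: place BQ@(1,2)
Op 2: place BN@(1,1)
Op 3: place WB@(0,4)
Op 4: place BR@(2,2)
Op 5: place WR@(4,0)
Per-piece attacks for B:
  BN@(1,1): attacks (2,3) (3,2) (0,3) (3,0)
  BQ@(1,2): attacks (1,3) (1,4) (1,1) (2,2) (0,2) (2,3) (3,4) (2,1) (3,0) (0,3) (0,1) [ray(0,-1) blocked at (1,1); ray(1,0) blocked at (2,2)]
  BR@(2,2): attacks (2,3) (2,4) (2,1) (2,0) (3,2) (4,2) (1,2) [ray(-1,0) blocked at (1,2)]
Union (16 distinct): (0,1) (0,2) (0,3) (1,1) (1,2) (1,3) (1,4) (2,0) (2,1) (2,2) (2,3) (2,4) (3,0) (3,2) (3,4) (4,2)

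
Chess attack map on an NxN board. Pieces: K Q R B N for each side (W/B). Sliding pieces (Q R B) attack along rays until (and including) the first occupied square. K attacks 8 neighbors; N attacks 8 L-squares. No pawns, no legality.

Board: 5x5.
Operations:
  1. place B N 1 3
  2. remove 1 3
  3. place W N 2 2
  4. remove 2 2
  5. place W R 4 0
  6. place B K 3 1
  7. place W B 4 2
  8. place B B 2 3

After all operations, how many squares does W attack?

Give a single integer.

Op 1: place BN@(1,3)
Op 2: remove (1,3)
Op 3: place WN@(2,2)
Op 4: remove (2,2)
Op 5: place WR@(4,0)
Op 6: place BK@(3,1)
Op 7: place WB@(4,2)
Op 8: place BB@(2,3)
Per-piece attacks for W:
  WR@(4,0): attacks (4,1) (4,2) (3,0) (2,0) (1,0) (0,0) [ray(0,1) blocked at (4,2)]
  WB@(4,2): attacks (3,3) (2,4) (3,1) [ray(-1,-1) blocked at (3,1)]
Union (9 distinct): (0,0) (1,0) (2,0) (2,4) (3,0) (3,1) (3,3) (4,1) (4,2)

Answer: 9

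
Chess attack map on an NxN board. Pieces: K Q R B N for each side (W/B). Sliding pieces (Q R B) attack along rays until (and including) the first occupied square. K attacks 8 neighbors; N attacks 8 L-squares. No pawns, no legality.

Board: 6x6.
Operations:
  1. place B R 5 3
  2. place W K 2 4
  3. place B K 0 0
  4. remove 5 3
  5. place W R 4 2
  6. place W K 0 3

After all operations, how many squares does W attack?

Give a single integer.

Answer: 19

Derivation:
Op 1: place BR@(5,3)
Op 2: place WK@(2,4)
Op 3: place BK@(0,0)
Op 4: remove (5,3)
Op 5: place WR@(4,2)
Op 6: place WK@(0,3)
Per-piece attacks for W:
  WK@(0,3): attacks (0,4) (0,2) (1,3) (1,4) (1,2)
  WK@(2,4): attacks (2,5) (2,3) (3,4) (1,4) (3,5) (3,3) (1,5) (1,3)
  WR@(4,2): attacks (4,3) (4,4) (4,5) (4,1) (4,0) (5,2) (3,2) (2,2) (1,2) (0,2)
Union (19 distinct): (0,2) (0,4) (1,2) (1,3) (1,4) (1,5) (2,2) (2,3) (2,5) (3,2) (3,3) (3,4) (3,5) (4,0) (4,1) (4,3) (4,4) (4,5) (5,2)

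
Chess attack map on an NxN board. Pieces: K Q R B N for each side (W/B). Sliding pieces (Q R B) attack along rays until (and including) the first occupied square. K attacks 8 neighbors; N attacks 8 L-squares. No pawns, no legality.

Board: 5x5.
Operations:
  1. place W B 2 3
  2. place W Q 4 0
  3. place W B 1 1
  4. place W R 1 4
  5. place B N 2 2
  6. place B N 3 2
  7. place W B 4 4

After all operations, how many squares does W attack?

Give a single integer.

Answer: 21

Derivation:
Op 1: place WB@(2,3)
Op 2: place WQ@(4,0)
Op 3: place WB@(1,1)
Op 4: place WR@(1,4)
Op 5: place BN@(2,2)
Op 6: place BN@(3,2)
Op 7: place WB@(4,4)
Per-piece attacks for W:
  WB@(1,1): attacks (2,2) (2,0) (0,2) (0,0) [ray(1,1) blocked at (2,2)]
  WR@(1,4): attacks (1,3) (1,2) (1,1) (2,4) (3,4) (4,4) (0,4) [ray(0,-1) blocked at (1,1); ray(1,0) blocked at (4,4)]
  WB@(2,3): attacks (3,4) (3,2) (1,4) (1,2) (0,1) [ray(1,-1) blocked at (3,2); ray(-1,1) blocked at (1,4)]
  WQ@(4,0): attacks (4,1) (4,2) (4,3) (4,4) (3,0) (2,0) (1,0) (0,0) (3,1) (2,2) [ray(0,1) blocked at (4,4); ray(-1,1) blocked at (2,2)]
  WB@(4,4): attacks (3,3) (2,2) [ray(-1,-1) blocked at (2,2)]
Union (21 distinct): (0,0) (0,1) (0,2) (0,4) (1,0) (1,1) (1,2) (1,3) (1,4) (2,0) (2,2) (2,4) (3,0) (3,1) (3,2) (3,3) (3,4) (4,1) (4,2) (4,3) (4,4)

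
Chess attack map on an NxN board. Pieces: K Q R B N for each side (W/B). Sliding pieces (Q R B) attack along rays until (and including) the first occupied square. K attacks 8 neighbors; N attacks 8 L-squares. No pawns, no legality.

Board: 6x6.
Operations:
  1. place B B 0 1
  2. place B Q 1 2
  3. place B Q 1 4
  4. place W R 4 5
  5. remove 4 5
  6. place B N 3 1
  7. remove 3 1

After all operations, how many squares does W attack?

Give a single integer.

Answer: 0

Derivation:
Op 1: place BB@(0,1)
Op 2: place BQ@(1,2)
Op 3: place BQ@(1,4)
Op 4: place WR@(4,5)
Op 5: remove (4,5)
Op 6: place BN@(3,1)
Op 7: remove (3,1)
Per-piece attacks for W:
Union (0 distinct): (none)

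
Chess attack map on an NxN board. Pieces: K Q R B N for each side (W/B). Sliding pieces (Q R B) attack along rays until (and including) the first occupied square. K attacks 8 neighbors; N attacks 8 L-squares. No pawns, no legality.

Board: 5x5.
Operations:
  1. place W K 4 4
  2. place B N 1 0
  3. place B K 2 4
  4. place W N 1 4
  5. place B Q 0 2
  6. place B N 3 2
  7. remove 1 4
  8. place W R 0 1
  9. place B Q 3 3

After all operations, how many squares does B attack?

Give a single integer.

Op 1: place WK@(4,4)
Op 2: place BN@(1,0)
Op 3: place BK@(2,4)
Op 4: place WN@(1,4)
Op 5: place BQ@(0,2)
Op 6: place BN@(3,2)
Op 7: remove (1,4)
Op 8: place WR@(0,1)
Op 9: place BQ@(3,3)
Per-piece attacks for B:
  BQ@(0,2): attacks (0,3) (0,4) (0,1) (1,2) (2,2) (3,2) (1,3) (2,4) (1,1) (2,0) [ray(0,-1) blocked at (0,1); ray(1,0) blocked at (3,2); ray(1,1) blocked at (2,4)]
  BN@(1,0): attacks (2,2) (3,1) (0,2)
  BK@(2,4): attacks (2,3) (3,4) (1,4) (3,3) (1,3)
  BN@(3,2): attacks (4,4) (2,4) (1,3) (4,0) (2,0) (1,1)
  BQ@(3,3): attacks (3,4) (3,2) (4,3) (2,3) (1,3) (0,3) (4,4) (4,2) (2,4) (2,2) (1,1) (0,0) [ray(0,-1) blocked at (3,2); ray(1,1) blocked at (4,4); ray(-1,1) blocked at (2,4)]
Union (21 distinct): (0,0) (0,1) (0,2) (0,3) (0,4) (1,1) (1,2) (1,3) (1,4) (2,0) (2,2) (2,3) (2,4) (3,1) (3,2) (3,3) (3,4) (4,0) (4,2) (4,3) (4,4)

Answer: 21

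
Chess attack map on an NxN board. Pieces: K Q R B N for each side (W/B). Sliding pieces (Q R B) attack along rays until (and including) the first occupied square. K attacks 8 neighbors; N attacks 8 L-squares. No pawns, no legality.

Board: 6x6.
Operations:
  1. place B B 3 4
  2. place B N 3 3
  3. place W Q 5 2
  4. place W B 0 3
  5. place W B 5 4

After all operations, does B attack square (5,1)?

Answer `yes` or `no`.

Op 1: place BB@(3,4)
Op 2: place BN@(3,3)
Op 3: place WQ@(5,2)
Op 4: place WB@(0,3)
Op 5: place WB@(5,4)
Per-piece attacks for B:
  BN@(3,3): attacks (4,5) (5,4) (2,5) (1,4) (4,1) (5,2) (2,1) (1,2)
  BB@(3,4): attacks (4,5) (4,3) (5,2) (2,5) (2,3) (1,2) (0,1) [ray(1,-1) blocked at (5,2)]
B attacks (5,1): no

Answer: no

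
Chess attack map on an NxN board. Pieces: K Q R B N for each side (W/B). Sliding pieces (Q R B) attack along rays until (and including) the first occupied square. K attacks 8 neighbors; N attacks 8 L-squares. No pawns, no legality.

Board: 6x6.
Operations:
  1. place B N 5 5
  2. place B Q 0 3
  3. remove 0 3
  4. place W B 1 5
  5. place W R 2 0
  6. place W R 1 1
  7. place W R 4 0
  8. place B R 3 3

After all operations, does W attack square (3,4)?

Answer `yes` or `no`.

Answer: no

Derivation:
Op 1: place BN@(5,5)
Op 2: place BQ@(0,3)
Op 3: remove (0,3)
Op 4: place WB@(1,5)
Op 5: place WR@(2,0)
Op 6: place WR@(1,1)
Op 7: place WR@(4,0)
Op 8: place BR@(3,3)
Per-piece attacks for W:
  WR@(1,1): attacks (1,2) (1,3) (1,4) (1,5) (1,0) (2,1) (3,1) (4,1) (5,1) (0,1) [ray(0,1) blocked at (1,5)]
  WB@(1,5): attacks (2,4) (3,3) (0,4) [ray(1,-1) blocked at (3,3)]
  WR@(2,0): attacks (2,1) (2,2) (2,3) (2,4) (2,5) (3,0) (4,0) (1,0) (0,0) [ray(1,0) blocked at (4,0)]
  WR@(4,0): attacks (4,1) (4,2) (4,3) (4,4) (4,5) (5,0) (3,0) (2,0) [ray(-1,0) blocked at (2,0)]
W attacks (3,4): no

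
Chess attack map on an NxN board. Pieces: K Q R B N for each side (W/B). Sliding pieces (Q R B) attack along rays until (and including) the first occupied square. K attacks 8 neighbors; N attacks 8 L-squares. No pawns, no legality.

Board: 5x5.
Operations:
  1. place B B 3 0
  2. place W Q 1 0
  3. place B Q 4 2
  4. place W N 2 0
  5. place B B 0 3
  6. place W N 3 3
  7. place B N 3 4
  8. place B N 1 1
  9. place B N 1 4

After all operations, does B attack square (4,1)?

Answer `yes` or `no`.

Answer: yes

Derivation:
Op 1: place BB@(3,0)
Op 2: place WQ@(1,0)
Op 3: place BQ@(4,2)
Op 4: place WN@(2,0)
Op 5: place BB@(0,3)
Op 6: place WN@(3,3)
Op 7: place BN@(3,4)
Op 8: place BN@(1,1)
Op 9: place BN@(1,4)
Per-piece attacks for B:
  BB@(0,3): attacks (1,4) (1,2) (2,1) (3,0) [ray(1,1) blocked at (1,4); ray(1,-1) blocked at (3,0)]
  BN@(1,1): attacks (2,3) (3,2) (0,3) (3,0)
  BN@(1,4): attacks (2,2) (3,3) (0,2)
  BB@(3,0): attacks (4,1) (2,1) (1,2) (0,3) [ray(-1,1) blocked at (0,3)]
  BN@(3,4): attacks (4,2) (2,2) (1,3)
  BQ@(4,2): attacks (4,3) (4,4) (4,1) (4,0) (3,2) (2,2) (1,2) (0,2) (3,3) (3,1) (2,0) [ray(-1,1) blocked at (3,3); ray(-1,-1) blocked at (2,0)]
B attacks (4,1): yes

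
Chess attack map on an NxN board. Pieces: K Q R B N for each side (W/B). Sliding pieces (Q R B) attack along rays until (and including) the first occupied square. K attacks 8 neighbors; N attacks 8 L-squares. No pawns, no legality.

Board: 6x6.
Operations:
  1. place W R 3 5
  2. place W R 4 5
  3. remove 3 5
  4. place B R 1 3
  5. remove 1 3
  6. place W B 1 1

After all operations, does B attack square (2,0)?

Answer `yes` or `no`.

Op 1: place WR@(3,5)
Op 2: place WR@(4,5)
Op 3: remove (3,5)
Op 4: place BR@(1,3)
Op 5: remove (1,3)
Op 6: place WB@(1,1)
Per-piece attacks for B:
B attacks (2,0): no

Answer: no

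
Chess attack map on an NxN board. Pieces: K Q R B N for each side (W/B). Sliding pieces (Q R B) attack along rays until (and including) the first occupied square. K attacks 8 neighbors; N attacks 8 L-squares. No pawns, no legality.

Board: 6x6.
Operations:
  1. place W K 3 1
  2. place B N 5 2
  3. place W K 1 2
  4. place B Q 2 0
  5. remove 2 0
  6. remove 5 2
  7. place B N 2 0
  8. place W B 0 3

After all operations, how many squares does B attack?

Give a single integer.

Answer: 4

Derivation:
Op 1: place WK@(3,1)
Op 2: place BN@(5,2)
Op 3: place WK@(1,2)
Op 4: place BQ@(2,0)
Op 5: remove (2,0)
Op 6: remove (5,2)
Op 7: place BN@(2,0)
Op 8: place WB@(0,3)
Per-piece attacks for B:
  BN@(2,0): attacks (3,2) (4,1) (1,2) (0,1)
Union (4 distinct): (0,1) (1,2) (3,2) (4,1)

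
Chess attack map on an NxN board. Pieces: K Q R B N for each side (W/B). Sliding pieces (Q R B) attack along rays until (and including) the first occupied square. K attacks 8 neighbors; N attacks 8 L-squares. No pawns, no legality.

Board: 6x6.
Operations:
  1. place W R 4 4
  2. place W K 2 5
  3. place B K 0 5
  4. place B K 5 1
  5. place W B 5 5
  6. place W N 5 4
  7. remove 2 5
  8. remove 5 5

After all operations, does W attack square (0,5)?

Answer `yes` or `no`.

Op 1: place WR@(4,4)
Op 2: place WK@(2,5)
Op 3: place BK@(0,5)
Op 4: place BK@(5,1)
Op 5: place WB@(5,5)
Op 6: place WN@(5,4)
Op 7: remove (2,5)
Op 8: remove (5,5)
Per-piece attacks for W:
  WR@(4,4): attacks (4,5) (4,3) (4,2) (4,1) (4,0) (5,4) (3,4) (2,4) (1,4) (0,4) [ray(1,0) blocked at (5,4)]
  WN@(5,4): attacks (3,5) (4,2) (3,3)
W attacks (0,5): no

Answer: no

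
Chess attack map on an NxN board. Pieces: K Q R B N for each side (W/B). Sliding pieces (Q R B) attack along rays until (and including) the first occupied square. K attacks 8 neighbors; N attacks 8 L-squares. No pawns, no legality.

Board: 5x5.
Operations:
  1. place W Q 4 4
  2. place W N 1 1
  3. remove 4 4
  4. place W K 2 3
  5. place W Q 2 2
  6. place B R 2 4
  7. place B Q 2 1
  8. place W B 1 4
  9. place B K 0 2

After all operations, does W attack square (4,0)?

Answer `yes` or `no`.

Answer: yes

Derivation:
Op 1: place WQ@(4,4)
Op 2: place WN@(1,1)
Op 3: remove (4,4)
Op 4: place WK@(2,3)
Op 5: place WQ@(2,2)
Op 6: place BR@(2,4)
Op 7: place BQ@(2,1)
Op 8: place WB@(1,4)
Op 9: place BK@(0,2)
Per-piece attacks for W:
  WN@(1,1): attacks (2,3) (3,2) (0,3) (3,0)
  WB@(1,4): attacks (2,3) (0,3) [ray(1,-1) blocked at (2,3)]
  WQ@(2,2): attacks (2,3) (2,1) (3,2) (4,2) (1,2) (0,2) (3,3) (4,4) (3,1) (4,0) (1,3) (0,4) (1,1) [ray(0,1) blocked at (2,3); ray(0,-1) blocked at (2,1); ray(-1,0) blocked at (0,2); ray(-1,-1) blocked at (1,1)]
  WK@(2,3): attacks (2,4) (2,2) (3,3) (1,3) (3,4) (3,2) (1,4) (1,2)
W attacks (4,0): yes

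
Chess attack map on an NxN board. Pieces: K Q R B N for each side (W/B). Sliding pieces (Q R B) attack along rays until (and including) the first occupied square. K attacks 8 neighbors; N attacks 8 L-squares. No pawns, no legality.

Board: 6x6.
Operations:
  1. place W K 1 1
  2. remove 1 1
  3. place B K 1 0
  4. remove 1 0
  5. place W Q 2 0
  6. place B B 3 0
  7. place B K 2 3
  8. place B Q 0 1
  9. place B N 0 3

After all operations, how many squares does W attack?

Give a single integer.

Answer: 11

Derivation:
Op 1: place WK@(1,1)
Op 2: remove (1,1)
Op 3: place BK@(1,0)
Op 4: remove (1,0)
Op 5: place WQ@(2,0)
Op 6: place BB@(3,0)
Op 7: place BK@(2,3)
Op 8: place BQ@(0,1)
Op 9: place BN@(0,3)
Per-piece attacks for W:
  WQ@(2,0): attacks (2,1) (2,2) (2,3) (3,0) (1,0) (0,0) (3,1) (4,2) (5,3) (1,1) (0,2) [ray(0,1) blocked at (2,3); ray(1,0) blocked at (3,0)]
Union (11 distinct): (0,0) (0,2) (1,0) (1,1) (2,1) (2,2) (2,3) (3,0) (3,1) (4,2) (5,3)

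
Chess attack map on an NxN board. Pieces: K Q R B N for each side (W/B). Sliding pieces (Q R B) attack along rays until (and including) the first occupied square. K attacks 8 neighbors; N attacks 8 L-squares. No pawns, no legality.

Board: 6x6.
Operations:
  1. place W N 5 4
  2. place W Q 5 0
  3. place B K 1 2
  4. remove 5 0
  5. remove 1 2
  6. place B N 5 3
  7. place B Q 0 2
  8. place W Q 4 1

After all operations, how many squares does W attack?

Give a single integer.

Op 1: place WN@(5,4)
Op 2: place WQ@(5,0)
Op 3: place BK@(1,2)
Op 4: remove (5,0)
Op 5: remove (1,2)
Op 6: place BN@(5,3)
Op 7: place BQ@(0,2)
Op 8: place WQ@(4,1)
Per-piece attacks for W:
  WQ@(4,1): attacks (4,2) (4,3) (4,4) (4,5) (4,0) (5,1) (3,1) (2,1) (1,1) (0,1) (5,2) (5,0) (3,2) (2,3) (1,4) (0,5) (3,0)
  WN@(5,4): attacks (3,5) (4,2) (3,3)
Union (19 distinct): (0,1) (0,5) (1,1) (1,4) (2,1) (2,3) (3,0) (3,1) (3,2) (3,3) (3,5) (4,0) (4,2) (4,3) (4,4) (4,5) (5,0) (5,1) (5,2)

Answer: 19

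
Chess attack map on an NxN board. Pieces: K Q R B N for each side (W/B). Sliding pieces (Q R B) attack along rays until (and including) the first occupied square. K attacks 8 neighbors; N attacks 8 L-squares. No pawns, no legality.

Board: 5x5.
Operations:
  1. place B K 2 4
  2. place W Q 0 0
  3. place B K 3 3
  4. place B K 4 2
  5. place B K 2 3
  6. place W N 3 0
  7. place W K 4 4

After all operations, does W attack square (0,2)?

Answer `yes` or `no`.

Op 1: place BK@(2,4)
Op 2: place WQ@(0,0)
Op 3: place BK@(3,3)
Op 4: place BK@(4,2)
Op 5: place BK@(2,3)
Op 6: place WN@(3,0)
Op 7: place WK@(4,4)
Per-piece attacks for W:
  WQ@(0,0): attacks (0,1) (0,2) (0,3) (0,4) (1,0) (2,0) (3,0) (1,1) (2,2) (3,3) [ray(1,0) blocked at (3,0); ray(1,1) blocked at (3,3)]
  WN@(3,0): attacks (4,2) (2,2) (1,1)
  WK@(4,4): attacks (4,3) (3,4) (3,3)
W attacks (0,2): yes

Answer: yes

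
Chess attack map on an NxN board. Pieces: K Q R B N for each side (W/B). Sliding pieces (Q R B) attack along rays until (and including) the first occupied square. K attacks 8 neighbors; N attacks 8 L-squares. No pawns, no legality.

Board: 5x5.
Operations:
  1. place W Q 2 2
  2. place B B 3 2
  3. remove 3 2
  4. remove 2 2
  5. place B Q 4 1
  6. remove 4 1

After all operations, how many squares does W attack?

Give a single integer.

Op 1: place WQ@(2,2)
Op 2: place BB@(3,2)
Op 3: remove (3,2)
Op 4: remove (2,2)
Op 5: place BQ@(4,1)
Op 6: remove (4,1)
Per-piece attacks for W:
Union (0 distinct): (none)

Answer: 0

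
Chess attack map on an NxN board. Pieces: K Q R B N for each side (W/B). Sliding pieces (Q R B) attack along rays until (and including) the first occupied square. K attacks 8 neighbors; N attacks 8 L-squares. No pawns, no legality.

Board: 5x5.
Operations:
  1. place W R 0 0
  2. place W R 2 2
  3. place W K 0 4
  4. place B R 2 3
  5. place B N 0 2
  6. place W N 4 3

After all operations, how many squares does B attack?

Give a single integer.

Op 1: place WR@(0,0)
Op 2: place WR@(2,2)
Op 3: place WK@(0,4)
Op 4: place BR@(2,3)
Op 5: place BN@(0,2)
Op 6: place WN@(4,3)
Per-piece attacks for B:
  BN@(0,2): attacks (1,4) (2,3) (1,0) (2,1)
  BR@(2,3): attacks (2,4) (2,2) (3,3) (4,3) (1,3) (0,3) [ray(0,-1) blocked at (2,2); ray(1,0) blocked at (4,3)]
Union (10 distinct): (0,3) (1,0) (1,3) (1,4) (2,1) (2,2) (2,3) (2,4) (3,3) (4,3)

Answer: 10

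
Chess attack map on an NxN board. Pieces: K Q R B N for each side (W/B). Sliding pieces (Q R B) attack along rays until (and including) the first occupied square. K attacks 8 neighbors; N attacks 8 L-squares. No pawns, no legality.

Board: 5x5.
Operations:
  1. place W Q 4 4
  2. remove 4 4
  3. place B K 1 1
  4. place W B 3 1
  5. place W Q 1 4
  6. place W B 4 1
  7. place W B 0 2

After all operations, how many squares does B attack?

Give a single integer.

Answer: 8

Derivation:
Op 1: place WQ@(4,4)
Op 2: remove (4,4)
Op 3: place BK@(1,1)
Op 4: place WB@(3,1)
Op 5: place WQ@(1,4)
Op 6: place WB@(4,1)
Op 7: place WB@(0,2)
Per-piece attacks for B:
  BK@(1,1): attacks (1,2) (1,0) (2,1) (0,1) (2,2) (2,0) (0,2) (0,0)
Union (8 distinct): (0,0) (0,1) (0,2) (1,0) (1,2) (2,0) (2,1) (2,2)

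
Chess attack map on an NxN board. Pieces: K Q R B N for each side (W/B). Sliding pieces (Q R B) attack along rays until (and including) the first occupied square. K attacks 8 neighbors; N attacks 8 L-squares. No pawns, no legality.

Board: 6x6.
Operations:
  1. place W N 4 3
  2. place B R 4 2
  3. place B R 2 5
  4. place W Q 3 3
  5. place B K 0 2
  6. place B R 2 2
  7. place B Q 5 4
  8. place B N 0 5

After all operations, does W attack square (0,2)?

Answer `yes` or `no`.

Op 1: place WN@(4,3)
Op 2: place BR@(4,2)
Op 3: place BR@(2,5)
Op 4: place WQ@(3,3)
Op 5: place BK@(0,2)
Op 6: place BR@(2,2)
Op 7: place BQ@(5,4)
Op 8: place BN@(0,5)
Per-piece attacks for W:
  WQ@(3,3): attacks (3,4) (3,5) (3,2) (3,1) (3,0) (4,3) (2,3) (1,3) (0,3) (4,4) (5,5) (4,2) (2,4) (1,5) (2,2) [ray(1,0) blocked at (4,3); ray(1,-1) blocked at (4,2); ray(-1,-1) blocked at (2,2)]
  WN@(4,3): attacks (5,5) (3,5) (2,4) (5,1) (3,1) (2,2)
W attacks (0,2): no

Answer: no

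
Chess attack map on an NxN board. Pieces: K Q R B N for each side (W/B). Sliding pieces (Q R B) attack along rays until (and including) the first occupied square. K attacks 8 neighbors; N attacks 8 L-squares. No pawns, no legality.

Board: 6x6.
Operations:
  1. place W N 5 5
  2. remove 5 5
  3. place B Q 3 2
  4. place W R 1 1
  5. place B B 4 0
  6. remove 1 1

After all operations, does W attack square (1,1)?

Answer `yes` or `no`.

Answer: no

Derivation:
Op 1: place WN@(5,5)
Op 2: remove (5,5)
Op 3: place BQ@(3,2)
Op 4: place WR@(1,1)
Op 5: place BB@(4,0)
Op 6: remove (1,1)
Per-piece attacks for W:
W attacks (1,1): no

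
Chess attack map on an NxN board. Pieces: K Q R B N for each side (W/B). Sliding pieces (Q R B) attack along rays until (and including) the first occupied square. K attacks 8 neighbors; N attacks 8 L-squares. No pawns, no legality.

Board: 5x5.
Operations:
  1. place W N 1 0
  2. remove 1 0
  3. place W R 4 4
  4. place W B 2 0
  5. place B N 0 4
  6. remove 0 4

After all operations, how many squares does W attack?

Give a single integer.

Op 1: place WN@(1,0)
Op 2: remove (1,0)
Op 3: place WR@(4,4)
Op 4: place WB@(2,0)
Op 5: place BN@(0,4)
Op 6: remove (0,4)
Per-piece attacks for W:
  WB@(2,0): attacks (3,1) (4,2) (1,1) (0,2)
  WR@(4,4): attacks (4,3) (4,2) (4,1) (4,0) (3,4) (2,4) (1,4) (0,4)
Union (11 distinct): (0,2) (0,4) (1,1) (1,4) (2,4) (3,1) (3,4) (4,0) (4,1) (4,2) (4,3)

Answer: 11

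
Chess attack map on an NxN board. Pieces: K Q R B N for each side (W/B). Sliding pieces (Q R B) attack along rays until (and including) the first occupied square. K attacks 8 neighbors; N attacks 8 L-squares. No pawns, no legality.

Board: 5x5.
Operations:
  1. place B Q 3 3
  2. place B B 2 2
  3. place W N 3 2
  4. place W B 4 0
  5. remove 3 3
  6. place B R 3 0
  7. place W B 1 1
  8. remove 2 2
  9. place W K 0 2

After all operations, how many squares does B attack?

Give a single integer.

Answer: 6

Derivation:
Op 1: place BQ@(3,3)
Op 2: place BB@(2,2)
Op 3: place WN@(3,2)
Op 4: place WB@(4,0)
Op 5: remove (3,3)
Op 6: place BR@(3,0)
Op 7: place WB@(1,1)
Op 8: remove (2,2)
Op 9: place WK@(0,2)
Per-piece attacks for B:
  BR@(3,0): attacks (3,1) (3,2) (4,0) (2,0) (1,0) (0,0) [ray(0,1) blocked at (3,2); ray(1,0) blocked at (4,0)]
Union (6 distinct): (0,0) (1,0) (2,0) (3,1) (3,2) (4,0)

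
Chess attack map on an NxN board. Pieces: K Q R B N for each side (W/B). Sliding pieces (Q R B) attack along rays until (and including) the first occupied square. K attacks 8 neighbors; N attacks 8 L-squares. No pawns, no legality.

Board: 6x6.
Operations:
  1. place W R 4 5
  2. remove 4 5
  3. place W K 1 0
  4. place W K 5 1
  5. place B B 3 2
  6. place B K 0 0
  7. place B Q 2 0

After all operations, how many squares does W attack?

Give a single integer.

Answer: 10

Derivation:
Op 1: place WR@(4,5)
Op 2: remove (4,5)
Op 3: place WK@(1,0)
Op 4: place WK@(5,1)
Op 5: place BB@(3,2)
Op 6: place BK@(0,0)
Op 7: place BQ@(2,0)
Per-piece attacks for W:
  WK@(1,0): attacks (1,1) (2,0) (0,0) (2,1) (0,1)
  WK@(5,1): attacks (5,2) (5,0) (4,1) (4,2) (4,0)
Union (10 distinct): (0,0) (0,1) (1,1) (2,0) (2,1) (4,0) (4,1) (4,2) (5,0) (5,2)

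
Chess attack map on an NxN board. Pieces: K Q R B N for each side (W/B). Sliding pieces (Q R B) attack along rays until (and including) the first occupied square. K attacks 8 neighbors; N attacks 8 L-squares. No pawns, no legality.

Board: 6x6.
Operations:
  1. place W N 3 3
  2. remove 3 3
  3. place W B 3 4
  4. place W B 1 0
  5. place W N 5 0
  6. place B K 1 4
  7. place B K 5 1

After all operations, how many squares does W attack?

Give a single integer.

Answer: 12

Derivation:
Op 1: place WN@(3,3)
Op 2: remove (3,3)
Op 3: place WB@(3,4)
Op 4: place WB@(1,0)
Op 5: place WN@(5,0)
Op 6: place BK@(1,4)
Op 7: place BK@(5,1)
Per-piece attacks for W:
  WB@(1,0): attacks (2,1) (3,2) (4,3) (5,4) (0,1)
  WB@(3,4): attacks (4,5) (4,3) (5,2) (2,5) (2,3) (1,2) (0,1)
  WN@(5,0): attacks (4,2) (3,1)
Union (12 distinct): (0,1) (1,2) (2,1) (2,3) (2,5) (3,1) (3,2) (4,2) (4,3) (4,5) (5,2) (5,4)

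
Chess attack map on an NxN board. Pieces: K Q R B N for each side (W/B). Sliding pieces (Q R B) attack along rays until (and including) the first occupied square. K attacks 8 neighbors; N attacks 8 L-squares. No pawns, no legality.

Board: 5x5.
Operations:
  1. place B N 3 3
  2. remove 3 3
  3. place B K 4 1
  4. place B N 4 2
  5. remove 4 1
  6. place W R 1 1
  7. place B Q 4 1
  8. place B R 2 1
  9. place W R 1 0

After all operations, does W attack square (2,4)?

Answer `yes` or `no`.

Op 1: place BN@(3,3)
Op 2: remove (3,3)
Op 3: place BK@(4,1)
Op 4: place BN@(4,2)
Op 5: remove (4,1)
Op 6: place WR@(1,1)
Op 7: place BQ@(4,1)
Op 8: place BR@(2,1)
Op 9: place WR@(1,0)
Per-piece attacks for W:
  WR@(1,0): attacks (1,1) (2,0) (3,0) (4,0) (0,0) [ray(0,1) blocked at (1,1)]
  WR@(1,1): attacks (1,2) (1,3) (1,4) (1,0) (2,1) (0,1) [ray(0,-1) blocked at (1,0); ray(1,0) blocked at (2,1)]
W attacks (2,4): no

Answer: no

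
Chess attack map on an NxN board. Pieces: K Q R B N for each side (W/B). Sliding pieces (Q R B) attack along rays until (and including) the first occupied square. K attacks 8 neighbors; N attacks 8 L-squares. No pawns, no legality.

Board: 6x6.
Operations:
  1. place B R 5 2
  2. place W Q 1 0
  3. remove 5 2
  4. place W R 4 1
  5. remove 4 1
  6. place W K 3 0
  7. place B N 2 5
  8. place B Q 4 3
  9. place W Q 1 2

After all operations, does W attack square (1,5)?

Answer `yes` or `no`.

Op 1: place BR@(5,2)
Op 2: place WQ@(1,0)
Op 3: remove (5,2)
Op 4: place WR@(4,1)
Op 5: remove (4,1)
Op 6: place WK@(3,0)
Op 7: place BN@(2,5)
Op 8: place BQ@(4,3)
Op 9: place WQ@(1,2)
Per-piece attacks for W:
  WQ@(1,0): attacks (1,1) (1,2) (2,0) (3,0) (0,0) (2,1) (3,2) (4,3) (0,1) [ray(0,1) blocked at (1,2); ray(1,0) blocked at (3,0); ray(1,1) blocked at (4,3)]
  WQ@(1,2): attacks (1,3) (1,4) (1,5) (1,1) (1,0) (2,2) (3,2) (4,2) (5,2) (0,2) (2,3) (3,4) (4,5) (2,1) (3,0) (0,3) (0,1) [ray(0,-1) blocked at (1,0); ray(1,-1) blocked at (3,0)]
  WK@(3,0): attacks (3,1) (4,0) (2,0) (4,1) (2,1)
W attacks (1,5): yes

Answer: yes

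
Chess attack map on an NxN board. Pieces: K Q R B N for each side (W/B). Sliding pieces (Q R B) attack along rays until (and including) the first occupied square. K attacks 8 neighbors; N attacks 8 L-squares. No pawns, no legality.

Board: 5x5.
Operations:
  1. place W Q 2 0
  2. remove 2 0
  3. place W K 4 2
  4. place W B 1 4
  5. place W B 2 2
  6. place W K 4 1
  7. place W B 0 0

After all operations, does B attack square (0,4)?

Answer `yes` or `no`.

Op 1: place WQ@(2,0)
Op 2: remove (2,0)
Op 3: place WK@(4,2)
Op 4: place WB@(1,4)
Op 5: place WB@(2,2)
Op 6: place WK@(4,1)
Op 7: place WB@(0,0)
Per-piece attacks for B:
B attacks (0,4): no

Answer: no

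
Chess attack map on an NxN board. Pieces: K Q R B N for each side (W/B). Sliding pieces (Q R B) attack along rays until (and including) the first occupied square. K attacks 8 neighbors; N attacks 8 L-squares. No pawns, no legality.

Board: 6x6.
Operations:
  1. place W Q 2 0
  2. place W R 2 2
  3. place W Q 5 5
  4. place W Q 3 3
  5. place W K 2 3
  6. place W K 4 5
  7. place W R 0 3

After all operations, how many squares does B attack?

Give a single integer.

Op 1: place WQ@(2,0)
Op 2: place WR@(2,2)
Op 3: place WQ@(5,5)
Op 4: place WQ@(3,3)
Op 5: place WK@(2,3)
Op 6: place WK@(4,5)
Op 7: place WR@(0,3)
Per-piece attacks for B:
Union (0 distinct): (none)

Answer: 0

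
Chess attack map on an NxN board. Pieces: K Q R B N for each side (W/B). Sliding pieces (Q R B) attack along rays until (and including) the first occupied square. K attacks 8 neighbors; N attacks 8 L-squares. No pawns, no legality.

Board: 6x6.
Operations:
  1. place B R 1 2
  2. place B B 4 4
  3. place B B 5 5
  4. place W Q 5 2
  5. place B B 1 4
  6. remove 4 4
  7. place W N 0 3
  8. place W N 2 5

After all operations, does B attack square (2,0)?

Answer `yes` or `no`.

Answer: no

Derivation:
Op 1: place BR@(1,2)
Op 2: place BB@(4,4)
Op 3: place BB@(5,5)
Op 4: place WQ@(5,2)
Op 5: place BB@(1,4)
Op 6: remove (4,4)
Op 7: place WN@(0,3)
Op 8: place WN@(2,5)
Per-piece attacks for B:
  BR@(1,2): attacks (1,3) (1,4) (1,1) (1,0) (2,2) (3,2) (4,2) (5,2) (0,2) [ray(0,1) blocked at (1,4); ray(1,0) blocked at (5,2)]
  BB@(1,4): attacks (2,5) (2,3) (3,2) (4,1) (5,0) (0,5) (0,3) [ray(1,1) blocked at (2,5); ray(-1,-1) blocked at (0,3)]
  BB@(5,5): attacks (4,4) (3,3) (2,2) (1,1) (0,0)
B attacks (2,0): no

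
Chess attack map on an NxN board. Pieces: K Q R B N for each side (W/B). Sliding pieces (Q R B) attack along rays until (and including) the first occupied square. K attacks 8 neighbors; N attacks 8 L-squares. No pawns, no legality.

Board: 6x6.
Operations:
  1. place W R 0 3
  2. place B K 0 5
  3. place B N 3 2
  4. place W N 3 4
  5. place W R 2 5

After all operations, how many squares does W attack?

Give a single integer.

Answer: 19

Derivation:
Op 1: place WR@(0,3)
Op 2: place BK@(0,5)
Op 3: place BN@(3,2)
Op 4: place WN@(3,4)
Op 5: place WR@(2,5)
Per-piece attacks for W:
  WR@(0,3): attacks (0,4) (0,5) (0,2) (0,1) (0,0) (1,3) (2,3) (3,3) (4,3) (5,3) [ray(0,1) blocked at (0,5)]
  WR@(2,5): attacks (2,4) (2,3) (2,2) (2,1) (2,0) (3,5) (4,5) (5,5) (1,5) (0,5) [ray(-1,0) blocked at (0,5)]
  WN@(3,4): attacks (5,5) (1,5) (4,2) (5,3) (2,2) (1,3)
Union (19 distinct): (0,0) (0,1) (0,2) (0,4) (0,5) (1,3) (1,5) (2,0) (2,1) (2,2) (2,3) (2,4) (3,3) (3,5) (4,2) (4,3) (4,5) (5,3) (5,5)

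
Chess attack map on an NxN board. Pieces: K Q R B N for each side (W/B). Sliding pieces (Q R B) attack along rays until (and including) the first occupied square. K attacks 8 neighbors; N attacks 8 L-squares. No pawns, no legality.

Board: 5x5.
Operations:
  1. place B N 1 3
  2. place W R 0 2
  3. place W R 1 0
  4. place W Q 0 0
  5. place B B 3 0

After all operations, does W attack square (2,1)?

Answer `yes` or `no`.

Op 1: place BN@(1,3)
Op 2: place WR@(0,2)
Op 3: place WR@(1,0)
Op 4: place WQ@(0,0)
Op 5: place BB@(3,0)
Per-piece attacks for W:
  WQ@(0,0): attacks (0,1) (0,2) (1,0) (1,1) (2,2) (3,3) (4,4) [ray(0,1) blocked at (0,2); ray(1,0) blocked at (1,0)]
  WR@(0,2): attacks (0,3) (0,4) (0,1) (0,0) (1,2) (2,2) (3,2) (4,2) [ray(0,-1) blocked at (0,0)]
  WR@(1,0): attacks (1,1) (1,2) (1,3) (2,0) (3,0) (0,0) [ray(0,1) blocked at (1,3); ray(1,0) blocked at (3,0); ray(-1,0) blocked at (0,0)]
W attacks (2,1): no

Answer: no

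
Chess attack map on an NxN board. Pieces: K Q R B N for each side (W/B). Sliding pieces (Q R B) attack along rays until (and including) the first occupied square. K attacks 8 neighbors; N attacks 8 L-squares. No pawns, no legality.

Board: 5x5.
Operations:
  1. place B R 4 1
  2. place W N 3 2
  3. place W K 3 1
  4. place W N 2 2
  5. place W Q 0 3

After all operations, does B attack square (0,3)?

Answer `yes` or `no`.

Op 1: place BR@(4,1)
Op 2: place WN@(3,2)
Op 3: place WK@(3,1)
Op 4: place WN@(2,2)
Op 5: place WQ@(0,3)
Per-piece attacks for B:
  BR@(4,1): attacks (4,2) (4,3) (4,4) (4,0) (3,1) [ray(-1,0) blocked at (3,1)]
B attacks (0,3): no

Answer: no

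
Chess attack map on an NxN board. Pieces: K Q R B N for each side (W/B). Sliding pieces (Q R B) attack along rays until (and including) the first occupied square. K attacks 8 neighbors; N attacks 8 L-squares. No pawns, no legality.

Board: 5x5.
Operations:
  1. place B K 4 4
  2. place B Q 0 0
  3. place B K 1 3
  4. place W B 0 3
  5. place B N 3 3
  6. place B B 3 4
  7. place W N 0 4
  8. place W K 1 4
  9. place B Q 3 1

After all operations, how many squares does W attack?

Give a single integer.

Answer: 9

Derivation:
Op 1: place BK@(4,4)
Op 2: place BQ@(0,0)
Op 3: place BK@(1,3)
Op 4: place WB@(0,3)
Op 5: place BN@(3,3)
Op 6: place BB@(3,4)
Op 7: place WN@(0,4)
Op 8: place WK@(1,4)
Op 9: place BQ@(3,1)
Per-piece attacks for W:
  WB@(0,3): attacks (1,4) (1,2) (2,1) (3,0) [ray(1,1) blocked at (1,4)]
  WN@(0,4): attacks (1,2) (2,3)
  WK@(1,4): attacks (1,3) (2,4) (0,4) (2,3) (0,3)
Union (9 distinct): (0,3) (0,4) (1,2) (1,3) (1,4) (2,1) (2,3) (2,4) (3,0)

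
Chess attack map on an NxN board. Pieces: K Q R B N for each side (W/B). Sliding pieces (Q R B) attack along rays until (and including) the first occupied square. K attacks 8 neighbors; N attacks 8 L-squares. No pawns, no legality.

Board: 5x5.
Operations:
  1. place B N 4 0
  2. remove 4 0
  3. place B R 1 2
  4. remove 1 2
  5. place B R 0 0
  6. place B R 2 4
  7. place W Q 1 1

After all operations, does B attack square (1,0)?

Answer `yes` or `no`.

Answer: yes

Derivation:
Op 1: place BN@(4,0)
Op 2: remove (4,0)
Op 3: place BR@(1,2)
Op 4: remove (1,2)
Op 5: place BR@(0,0)
Op 6: place BR@(2,4)
Op 7: place WQ@(1,1)
Per-piece attacks for B:
  BR@(0,0): attacks (0,1) (0,2) (0,3) (0,4) (1,0) (2,0) (3,0) (4,0)
  BR@(2,4): attacks (2,3) (2,2) (2,1) (2,0) (3,4) (4,4) (1,4) (0,4)
B attacks (1,0): yes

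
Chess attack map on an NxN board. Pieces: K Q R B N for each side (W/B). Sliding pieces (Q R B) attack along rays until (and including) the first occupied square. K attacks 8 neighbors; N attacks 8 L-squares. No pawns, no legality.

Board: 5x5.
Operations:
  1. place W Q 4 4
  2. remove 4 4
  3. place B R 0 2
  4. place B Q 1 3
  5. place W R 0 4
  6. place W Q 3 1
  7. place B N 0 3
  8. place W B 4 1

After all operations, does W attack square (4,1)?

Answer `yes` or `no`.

Answer: yes

Derivation:
Op 1: place WQ@(4,4)
Op 2: remove (4,4)
Op 3: place BR@(0,2)
Op 4: place BQ@(1,3)
Op 5: place WR@(0,4)
Op 6: place WQ@(3,1)
Op 7: place BN@(0,3)
Op 8: place WB@(4,1)
Per-piece attacks for W:
  WR@(0,4): attacks (0,3) (1,4) (2,4) (3,4) (4,4) [ray(0,-1) blocked at (0,3)]
  WQ@(3,1): attacks (3,2) (3,3) (3,4) (3,0) (4,1) (2,1) (1,1) (0,1) (4,2) (4,0) (2,2) (1,3) (2,0) [ray(1,0) blocked at (4,1); ray(-1,1) blocked at (1,3)]
  WB@(4,1): attacks (3,2) (2,3) (1,4) (3,0)
W attacks (4,1): yes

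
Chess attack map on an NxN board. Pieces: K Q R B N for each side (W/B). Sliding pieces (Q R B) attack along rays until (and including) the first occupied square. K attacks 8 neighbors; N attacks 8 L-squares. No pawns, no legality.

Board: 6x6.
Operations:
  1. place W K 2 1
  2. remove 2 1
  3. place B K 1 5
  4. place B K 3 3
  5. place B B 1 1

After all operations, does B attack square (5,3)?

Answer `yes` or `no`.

Answer: no

Derivation:
Op 1: place WK@(2,1)
Op 2: remove (2,1)
Op 3: place BK@(1,5)
Op 4: place BK@(3,3)
Op 5: place BB@(1,1)
Per-piece attacks for B:
  BB@(1,1): attacks (2,2) (3,3) (2,0) (0,2) (0,0) [ray(1,1) blocked at (3,3)]
  BK@(1,5): attacks (1,4) (2,5) (0,5) (2,4) (0,4)
  BK@(3,3): attacks (3,4) (3,2) (4,3) (2,3) (4,4) (4,2) (2,4) (2,2)
B attacks (5,3): no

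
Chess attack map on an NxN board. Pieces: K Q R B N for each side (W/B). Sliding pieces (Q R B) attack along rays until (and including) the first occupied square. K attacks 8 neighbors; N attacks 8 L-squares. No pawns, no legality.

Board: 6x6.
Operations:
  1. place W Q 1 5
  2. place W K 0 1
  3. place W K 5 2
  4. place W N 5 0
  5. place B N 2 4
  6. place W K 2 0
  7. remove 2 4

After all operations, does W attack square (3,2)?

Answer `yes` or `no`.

Op 1: place WQ@(1,5)
Op 2: place WK@(0,1)
Op 3: place WK@(5,2)
Op 4: place WN@(5,0)
Op 5: place BN@(2,4)
Op 6: place WK@(2,0)
Op 7: remove (2,4)
Per-piece attacks for W:
  WK@(0,1): attacks (0,2) (0,0) (1,1) (1,2) (1,0)
  WQ@(1,5): attacks (1,4) (1,3) (1,2) (1,1) (1,0) (2,5) (3,5) (4,5) (5,5) (0,5) (2,4) (3,3) (4,2) (5,1) (0,4)
  WK@(2,0): attacks (2,1) (3,0) (1,0) (3,1) (1,1)
  WN@(5,0): attacks (4,2) (3,1)
  WK@(5,2): attacks (5,3) (5,1) (4,2) (4,3) (4,1)
W attacks (3,2): no

Answer: no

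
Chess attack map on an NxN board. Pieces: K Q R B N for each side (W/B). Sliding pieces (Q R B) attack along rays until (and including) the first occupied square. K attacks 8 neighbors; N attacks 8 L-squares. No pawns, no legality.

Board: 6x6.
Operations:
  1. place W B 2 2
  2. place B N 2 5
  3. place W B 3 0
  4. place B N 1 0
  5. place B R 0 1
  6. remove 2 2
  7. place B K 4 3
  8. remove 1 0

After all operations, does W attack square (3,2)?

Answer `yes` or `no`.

Answer: no

Derivation:
Op 1: place WB@(2,2)
Op 2: place BN@(2,5)
Op 3: place WB@(3,0)
Op 4: place BN@(1,0)
Op 5: place BR@(0,1)
Op 6: remove (2,2)
Op 7: place BK@(4,3)
Op 8: remove (1,0)
Per-piece attacks for W:
  WB@(3,0): attacks (4,1) (5,2) (2,1) (1,2) (0,3)
W attacks (3,2): no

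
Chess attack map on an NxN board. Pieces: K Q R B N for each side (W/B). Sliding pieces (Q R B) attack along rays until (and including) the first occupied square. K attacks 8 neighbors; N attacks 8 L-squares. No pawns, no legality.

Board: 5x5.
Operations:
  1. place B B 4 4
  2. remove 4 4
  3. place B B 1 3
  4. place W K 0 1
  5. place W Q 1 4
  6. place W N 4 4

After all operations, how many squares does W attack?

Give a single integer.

Answer: 14

Derivation:
Op 1: place BB@(4,4)
Op 2: remove (4,4)
Op 3: place BB@(1,3)
Op 4: place WK@(0,1)
Op 5: place WQ@(1,4)
Op 6: place WN@(4,4)
Per-piece attacks for W:
  WK@(0,1): attacks (0,2) (0,0) (1,1) (1,2) (1,0)
  WQ@(1,4): attacks (1,3) (2,4) (3,4) (4,4) (0,4) (2,3) (3,2) (4,1) (0,3) [ray(0,-1) blocked at (1,3); ray(1,0) blocked at (4,4)]
  WN@(4,4): attacks (3,2) (2,3)
Union (14 distinct): (0,0) (0,2) (0,3) (0,4) (1,0) (1,1) (1,2) (1,3) (2,3) (2,4) (3,2) (3,4) (4,1) (4,4)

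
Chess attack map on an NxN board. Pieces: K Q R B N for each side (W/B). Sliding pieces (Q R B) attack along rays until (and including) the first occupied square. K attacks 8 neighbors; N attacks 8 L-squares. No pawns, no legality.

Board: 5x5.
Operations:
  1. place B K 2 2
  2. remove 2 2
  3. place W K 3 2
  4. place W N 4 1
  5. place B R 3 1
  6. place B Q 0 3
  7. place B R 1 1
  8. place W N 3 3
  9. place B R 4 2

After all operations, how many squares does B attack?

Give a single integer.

Answer: 18

Derivation:
Op 1: place BK@(2,2)
Op 2: remove (2,2)
Op 3: place WK@(3,2)
Op 4: place WN@(4,1)
Op 5: place BR@(3,1)
Op 6: place BQ@(0,3)
Op 7: place BR@(1,1)
Op 8: place WN@(3,3)
Op 9: place BR@(4,2)
Per-piece attacks for B:
  BQ@(0,3): attacks (0,4) (0,2) (0,1) (0,0) (1,3) (2,3) (3,3) (1,4) (1,2) (2,1) (3,0) [ray(1,0) blocked at (3,3)]
  BR@(1,1): attacks (1,2) (1,3) (1,4) (1,0) (2,1) (3,1) (0,1) [ray(1,0) blocked at (3,1)]
  BR@(3,1): attacks (3,2) (3,0) (4,1) (2,1) (1,1) [ray(0,1) blocked at (3,2); ray(1,0) blocked at (4,1); ray(-1,0) blocked at (1,1)]
  BR@(4,2): attacks (4,3) (4,4) (4,1) (3,2) [ray(0,-1) blocked at (4,1); ray(-1,0) blocked at (3,2)]
Union (18 distinct): (0,0) (0,1) (0,2) (0,4) (1,0) (1,1) (1,2) (1,3) (1,4) (2,1) (2,3) (3,0) (3,1) (3,2) (3,3) (4,1) (4,3) (4,4)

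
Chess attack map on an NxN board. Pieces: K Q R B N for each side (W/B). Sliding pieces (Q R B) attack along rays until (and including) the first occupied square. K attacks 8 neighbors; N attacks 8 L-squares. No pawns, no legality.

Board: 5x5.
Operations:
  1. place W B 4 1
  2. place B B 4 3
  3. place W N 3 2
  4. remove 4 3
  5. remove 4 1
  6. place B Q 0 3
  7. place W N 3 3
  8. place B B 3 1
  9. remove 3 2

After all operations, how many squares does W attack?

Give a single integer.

Answer: 4

Derivation:
Op 1: place WB@(4,1)
Op 2: place BB@(4,3)
Op 3: place WN@(3,2)
Op 4: remove (4,3)
Op 5: remove (4,1)
Op 6: place BQ@(0,3)
Op 7: place WN@(3,3)
Op 8: place BB@(3,1)
Op 9: remove (3,2)
Per-piece attacks for W:
  WN@(3,3): attacks (1,4) (4,1) (2,1) (1,2)
Union (4 distinct): (1,2) (1,4) (2,1) (4,1)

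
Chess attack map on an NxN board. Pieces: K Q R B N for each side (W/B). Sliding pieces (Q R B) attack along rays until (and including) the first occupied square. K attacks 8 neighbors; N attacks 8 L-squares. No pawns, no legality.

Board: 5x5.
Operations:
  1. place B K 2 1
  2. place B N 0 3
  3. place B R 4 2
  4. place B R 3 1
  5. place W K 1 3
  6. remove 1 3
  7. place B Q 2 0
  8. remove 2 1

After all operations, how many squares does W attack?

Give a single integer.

Op 1: place BK@(2,1)
Op 2: place BN@(0,3)
Op 3: place BR@(4,2)
Op 4: place BR@(3,1)
Op 5: place WK@(1,3)
Op 6: remove (1,3)
Op 7: place BQ@(2,0)
Op 8: remove (2,1)
Per-piece attacks for W:
Union (0 distinct): (none)

Answer: 0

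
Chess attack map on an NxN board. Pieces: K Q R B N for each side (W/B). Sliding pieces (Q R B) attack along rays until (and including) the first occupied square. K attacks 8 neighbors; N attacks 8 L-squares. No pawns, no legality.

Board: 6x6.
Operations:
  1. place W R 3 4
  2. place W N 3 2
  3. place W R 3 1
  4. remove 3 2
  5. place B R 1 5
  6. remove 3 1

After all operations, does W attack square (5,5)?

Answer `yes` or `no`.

Answer: no

Derivation:
Op 1: place WR@(3,4)
Op 2: place WN@(3,2)
Op 3: place WR@(3,1)
Op 4: remove (3,2)
Op 5: place BR@(1,5)
Op 6: remove (3,1)
Per-piece attacks for W:
  WR@(3,4): attacks (3,5) (3,3) (3,2) (3,1) (3,0) (4,4) (5,4) (2,4) (1,4) (0,4)
W attacks (5,5): no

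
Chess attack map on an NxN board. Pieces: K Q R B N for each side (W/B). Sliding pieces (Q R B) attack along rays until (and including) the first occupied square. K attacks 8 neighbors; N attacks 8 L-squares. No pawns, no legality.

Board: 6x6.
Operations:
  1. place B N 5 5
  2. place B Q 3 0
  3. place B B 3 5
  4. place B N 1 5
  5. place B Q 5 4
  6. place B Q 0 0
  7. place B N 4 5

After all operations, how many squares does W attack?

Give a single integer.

Op 1: place BN@(5,5)
Op 2: place BQ@(3,0)
Op 3: place BB@(3,5)
Op 4: place BN@(1,5)
Op 5: place BQ@(5,4)
Op 6: place BQ@(0,0)
Op 7: place BN@(4,5)
Per-piece attacks for W:
Union (0 distinct): (none)

Answer: 0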